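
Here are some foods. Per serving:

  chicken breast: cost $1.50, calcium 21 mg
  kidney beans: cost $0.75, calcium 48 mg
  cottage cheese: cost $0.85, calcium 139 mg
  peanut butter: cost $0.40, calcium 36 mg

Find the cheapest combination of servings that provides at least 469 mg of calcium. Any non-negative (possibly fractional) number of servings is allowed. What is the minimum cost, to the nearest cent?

Cost per mg of calcium: cottage cheese $0.0061, peanut butter $0.0111, kidney beans $0.0156, chicken breast $0.0714.
With no serving limits, use only cottage cheese: 469 mg / 139 mg = 3.374 servings × $0.85 = $2.87.

$2.87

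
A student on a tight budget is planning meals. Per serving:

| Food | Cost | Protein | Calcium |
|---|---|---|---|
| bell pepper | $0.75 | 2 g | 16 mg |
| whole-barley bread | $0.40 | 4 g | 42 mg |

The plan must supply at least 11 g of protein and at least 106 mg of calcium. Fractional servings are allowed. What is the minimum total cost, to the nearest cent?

$1.10

This is a tiny linear program; its minimum lies at a vertex of the feasible set. List the vertices and price them.
bell pepper only: max(11/2, 106/16) = 6.625 servings → $4.97.
whole-barley bread only: max(11/4, 106/42) = 2.75 servings → $1.10.
bell pepper + whole-barley bread with both tight: 1.9 servings and 1.8 servings → $2.15.
Cheapest feasible corner: $1.10.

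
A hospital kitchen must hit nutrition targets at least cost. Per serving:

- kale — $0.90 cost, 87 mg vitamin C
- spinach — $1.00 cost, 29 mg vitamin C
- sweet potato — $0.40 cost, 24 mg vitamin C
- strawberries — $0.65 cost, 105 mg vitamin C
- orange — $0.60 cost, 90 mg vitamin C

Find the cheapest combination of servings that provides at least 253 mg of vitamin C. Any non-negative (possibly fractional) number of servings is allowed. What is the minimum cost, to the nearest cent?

Cost per mg of vitamin C: strawberries $0.0062, orange $0.0067, kale $0.0103, sweet potato $0.0167, spinach $0.0345.
With no serving limits, use only strawberries: 253 mg / 105 mg = 2.41 servings × $0.65 = $1.57.

$1.57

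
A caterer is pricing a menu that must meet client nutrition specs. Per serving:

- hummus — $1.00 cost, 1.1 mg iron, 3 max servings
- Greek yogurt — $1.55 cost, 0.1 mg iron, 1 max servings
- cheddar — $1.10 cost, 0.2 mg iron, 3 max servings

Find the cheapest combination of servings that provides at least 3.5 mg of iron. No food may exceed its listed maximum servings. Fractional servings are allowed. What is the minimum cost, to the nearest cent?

$4.10

Cost per mg of iron: hummus $0.9091, cheddar $5.5000, Greek yogurt $15.5000.
Take 3 servings of hummus: +3.3 mg iron for $3.00 (total $3.00, still need 0.2 mg).
Take 1 serving of cheddar: +0.2 mg iron for $1.10 (total $4.10, still need 0.0 mg).
Filling from the cheapest source first is optimal under one linear minimum: $4.10.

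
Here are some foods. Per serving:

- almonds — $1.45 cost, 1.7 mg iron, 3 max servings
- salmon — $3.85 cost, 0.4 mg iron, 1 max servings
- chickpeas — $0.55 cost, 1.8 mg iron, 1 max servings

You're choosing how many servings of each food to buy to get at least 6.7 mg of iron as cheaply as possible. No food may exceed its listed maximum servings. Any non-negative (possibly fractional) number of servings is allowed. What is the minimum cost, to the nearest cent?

Cost per mg of iron: chickpeas $0.3056, almonds $0.8529, salmon $9.6250.
Take 1 serving of chickpeas: +1.8 mg iron for $0.55 (total $0.55, still need 4.9 mg).
Take 2.882 servings of almonds: +4.9 mg iron for $4.18 (total $4.73, still need 0.0 mg).
Greedy by cheapest-per-mg is optimal for a single linear constraint, so the minimum cost is $4.73.

$4.73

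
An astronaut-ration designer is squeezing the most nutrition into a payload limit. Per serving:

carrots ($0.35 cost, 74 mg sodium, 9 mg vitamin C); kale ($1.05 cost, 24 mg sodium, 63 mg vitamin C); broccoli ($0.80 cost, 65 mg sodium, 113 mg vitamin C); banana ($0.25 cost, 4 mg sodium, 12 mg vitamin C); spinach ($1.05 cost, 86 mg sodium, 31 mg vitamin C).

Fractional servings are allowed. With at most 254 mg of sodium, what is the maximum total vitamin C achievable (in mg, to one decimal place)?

762.0 mg

Vitamin C per mg sodium: banana 3, kale 2.625, broccoli 1.738, spinach 0.3605, carrots 0.1216.
With no serving limits, spend the whole sodium allowance on banana: 254 mg / 4 mg × 12 mg = 762.0 mg.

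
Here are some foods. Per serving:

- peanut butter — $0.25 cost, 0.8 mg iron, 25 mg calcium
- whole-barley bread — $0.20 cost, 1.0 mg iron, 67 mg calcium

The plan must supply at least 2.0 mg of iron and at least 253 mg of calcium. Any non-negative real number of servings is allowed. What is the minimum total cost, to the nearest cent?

With two linear requirements the optimum uses one or two foods; enumerate the corners.
peanut butter only: max(2.0/0.8, 253/25) = 10.12 servings → $2.53.
whole-barley bread only: max(2.0/1.0, 253/67) = 3.776 servings → $0.76.
peanut butter + whole-barley bread: intersection lies outside the first quadrant.
The minimum over all feasible corners is $0.76.

$0.76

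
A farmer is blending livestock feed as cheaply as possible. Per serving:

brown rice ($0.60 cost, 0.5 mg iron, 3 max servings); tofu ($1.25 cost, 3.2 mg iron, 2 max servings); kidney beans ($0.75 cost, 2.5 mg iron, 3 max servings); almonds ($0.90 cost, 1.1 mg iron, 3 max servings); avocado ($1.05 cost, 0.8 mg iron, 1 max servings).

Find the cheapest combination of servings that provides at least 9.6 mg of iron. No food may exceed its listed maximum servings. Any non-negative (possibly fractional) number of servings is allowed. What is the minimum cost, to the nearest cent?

$3.07

Cost per mg of iron: kidney beans $0.3000, tofu $0.3906, almonds $0.8182, brown rice $1.2000, avocado $1.3125.
Take 3 servings of kidney beans: +7.5 mg iron for $2.25 (total $2.25, still need 2.1 mg).
Take 0.6562 servings of tofu: +2.1 mg iron for $0.82 (total $3.07, still need 0.0 mg).
Filling from the cheapest source first is optimal under one linear minimum: $3.07.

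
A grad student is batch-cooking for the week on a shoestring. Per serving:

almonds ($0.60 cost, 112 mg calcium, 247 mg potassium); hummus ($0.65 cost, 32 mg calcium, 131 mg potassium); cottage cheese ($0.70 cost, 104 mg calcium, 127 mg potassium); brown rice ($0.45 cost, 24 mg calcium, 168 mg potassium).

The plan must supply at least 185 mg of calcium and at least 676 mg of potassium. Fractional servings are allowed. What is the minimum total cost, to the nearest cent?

almonds only: max(185/112, 676/247) = 2.737 servings → $1.64.
hummus only: max(185/32, 676/131) = 5.781 servings → $3.76.
cottage cheese only: max(185/104, 676/127) = 5.323 servings → $3.73.
brown rice only: max(185/24, 676/168) = 7.708 servings → $3.47.
almonds + hummus with both tight: 0.3846 servings and 4.435 servings → $3.11.
almonds + cottage cheese with both targets exact would need a negative amount; discard.
almonds + brown rice with both tight: 1.153 servings and 2.329 servings → $1.74.
hummus + cottage cheese with both tight: 4.896 servings and 0.2723 servings → $3.37.
hummus + brown rice with both targets exact would need a negative amount; discard.
cottage cheese + brown rice with both tight: 1.03 servings and 3.245 servings → $2.18.
So the least-cost plan costs $1.64.

$1.64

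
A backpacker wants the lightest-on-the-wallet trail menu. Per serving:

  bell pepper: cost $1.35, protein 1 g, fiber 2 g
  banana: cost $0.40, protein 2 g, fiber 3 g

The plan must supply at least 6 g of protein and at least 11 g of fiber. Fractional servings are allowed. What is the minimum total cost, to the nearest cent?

$1.47

Minimising a linear cost over {protein ≥ 6, fiber ≥ 11, servings ≥ 0} — the optimum is at a vertex, using one or two foods.
bell pepper only: max(6/1, 11/2) = 6 servings → $8.10.
banana only: max(6/2, 11/3) = 3.667 servings → $1.47.
bell pepper + banana with both tight: 4 servings and 1 serving → $5.80.
So the least-cost plan costs $1.47.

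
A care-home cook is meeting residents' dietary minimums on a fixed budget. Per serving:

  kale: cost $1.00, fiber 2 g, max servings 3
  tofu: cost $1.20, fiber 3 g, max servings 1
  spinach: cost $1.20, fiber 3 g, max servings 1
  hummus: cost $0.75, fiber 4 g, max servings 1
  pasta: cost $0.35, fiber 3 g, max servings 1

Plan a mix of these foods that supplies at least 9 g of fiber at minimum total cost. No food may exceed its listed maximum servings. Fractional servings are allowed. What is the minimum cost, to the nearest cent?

$1.90

Cost per g of fiber: pasta $0.1167, hummus $0.1875, tofu $0.4000, spinach $0.4000, kale $0.5000.
Take 1 serving of pasta: +3.0 g fiber for $0.35 (total $0.35, still need 6.0 g).
Take 1 serving of hummus: +4.0 g fiber for $0.75 (total $1.10, still need 2.0 g).
Take 0.6667 servings of tofu: +2.0 g fiber for $0.80 (total $1.90, still need 0.0 g).
Filling from the cheapest source first is optimal under one linear minimum: $1.90.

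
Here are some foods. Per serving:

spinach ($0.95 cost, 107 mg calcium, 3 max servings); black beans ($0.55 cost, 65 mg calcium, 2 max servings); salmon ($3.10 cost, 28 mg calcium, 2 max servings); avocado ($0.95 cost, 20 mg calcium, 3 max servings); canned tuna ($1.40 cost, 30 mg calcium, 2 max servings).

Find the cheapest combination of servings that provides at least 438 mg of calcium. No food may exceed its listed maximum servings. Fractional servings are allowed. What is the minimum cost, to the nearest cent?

$3.83

Cost per mg of calcium: black beans $0.0085, spinach $0.0089, canned tuna $0.0467, avocado $0.0475, salmon $0.1107.
Take 2 servings of black beans: +130.0 mg calcium for $1.10 (total $1.10, still need 308.0 mg).
Take 2.879 servings of spinach: +308.0 mg calcium for $2.73 (total $3.83, still need 0.0 mg).
Filling from the cheapest source first is optimal under one linear minimum: $3.83.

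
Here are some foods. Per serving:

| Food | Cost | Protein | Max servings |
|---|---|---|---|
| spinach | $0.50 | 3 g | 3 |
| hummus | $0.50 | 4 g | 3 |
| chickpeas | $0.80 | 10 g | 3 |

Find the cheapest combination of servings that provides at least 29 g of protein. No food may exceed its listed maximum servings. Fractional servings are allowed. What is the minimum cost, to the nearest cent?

Cost per g of protein: chickpeas $0.0800, hummus $0.1250, spinach $0.1667.
Take 2.9 servings of chickpeas: +29.0 g protein for $2.32 (total $2.32, still need 0.0 g).
Filling from the cheapest source first is optimal under one linear minimum: $2.32.

$2.32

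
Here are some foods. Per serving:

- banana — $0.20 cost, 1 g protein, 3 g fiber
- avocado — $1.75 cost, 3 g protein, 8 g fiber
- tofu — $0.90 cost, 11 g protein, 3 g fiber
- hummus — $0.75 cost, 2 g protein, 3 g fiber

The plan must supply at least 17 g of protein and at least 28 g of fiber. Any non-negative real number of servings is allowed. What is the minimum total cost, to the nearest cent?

At the optimum either one food covers both requirements or two foods hit both targets exactly; no other combination can be cheaper.
banana only: max(17/1, 28/3) = 17 servings → $3.40.
avocado only: max(17/3, 28/8) = 5.667 servings → $9.92.
tofu only: max(17/11, 28/3) = 9.333 servings → $8.40.
hummus only: max(17/2, 28/3) = 9.333 servings → $7.00.
banana + avocado with both targets exact would need a negative amount; discard.
banana + tofu with both tight: 8.567 servings and 0.7667 servings → $2.40.
banana + hummus with both tight: 1.667 servings and 7.667 servings → $6.08.
avocado + tofu with both tight: 3.253 servings and 0.6582 servings → $6.29.
avocado + hummus with both tight: 0.7143 servings and 7.429 servings → $6.82.
tofu + hummus with both targets exact would need a negative amount; discard.
The minimum over all feasible corners is $2.40.

$2.40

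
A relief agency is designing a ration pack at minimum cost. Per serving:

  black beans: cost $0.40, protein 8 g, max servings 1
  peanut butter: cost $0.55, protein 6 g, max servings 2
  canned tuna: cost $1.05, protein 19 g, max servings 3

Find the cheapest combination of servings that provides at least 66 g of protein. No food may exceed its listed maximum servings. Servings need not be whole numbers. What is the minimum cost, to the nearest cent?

$3.64

Cost per g of protein: black beans $0.0500, canned tuna $0.0553, peanut butter $0.0917.
Take 1 serving of black beans: +8.0 g protein for $0.40 (total $0.40, still need 58.0 g).
Take 3 servings of canned tuna: +57.0 g protein for $3.15 (total $3.55, still need 1.0 g).
Take 0.1667 servings of peanut butter: +1.0 g protein for $0.09 (total $3.64, still need 0.0 g).
Filling from the cheapest source first is optimal under one linear minimum: $3.64.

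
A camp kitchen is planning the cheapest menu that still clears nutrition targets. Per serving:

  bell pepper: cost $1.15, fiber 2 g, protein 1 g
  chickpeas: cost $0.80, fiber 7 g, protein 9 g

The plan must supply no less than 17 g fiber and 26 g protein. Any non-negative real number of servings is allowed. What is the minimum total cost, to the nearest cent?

$2.31

Two binding constraints pin down two serving amounts, so the optimal mix uses at most two foods. The candidates are each food alone (scaled to the tighter of fiber/protein) and each pair with both constraints tight.
bell pepper only: max(17/2, 26/1) = 26 servings → $29.90.
chickpeas only: max(17/7, 26/9) = 2.889 servings → $2.31.
bell pepper + chickpeas with both targets exact would need a negative amount; discard.
The minimum over all feasible corners is $2.31.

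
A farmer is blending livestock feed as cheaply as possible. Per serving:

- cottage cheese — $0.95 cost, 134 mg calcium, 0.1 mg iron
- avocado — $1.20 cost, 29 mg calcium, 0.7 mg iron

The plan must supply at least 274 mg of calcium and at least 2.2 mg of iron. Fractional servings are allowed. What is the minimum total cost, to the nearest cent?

$4.87

Two binding constraints pin down two serving amounts, so the optimal mix uses at most two foods. The candidates are each food alone (scaled to the tighter of calcium/iron) and each pair with both constraints tight.
cottage cheese only: max(274/134, 2.2/0.1) = 22 servings → $20.90.
avocado only: max(274/29, 2.2/0.7) = 9.448 servings → $11.34.
cottage cheese + avocado with both tight: 1.408 servings and 2.942 servings → $4.87.
The minimum over all feasible corners is $4.87.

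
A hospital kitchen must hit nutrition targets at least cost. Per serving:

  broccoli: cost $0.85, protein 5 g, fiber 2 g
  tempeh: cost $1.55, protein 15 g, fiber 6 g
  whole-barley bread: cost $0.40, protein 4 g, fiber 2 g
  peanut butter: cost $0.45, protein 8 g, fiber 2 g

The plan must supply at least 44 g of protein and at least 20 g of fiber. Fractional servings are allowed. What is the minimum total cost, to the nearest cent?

$4.05

This is a tiny linear program; its minimum lies at a vertex of the feasible set. List the vertices and price them.
broccoli only: max(44/5, 20/2) = 10 servings → $8.50.
tempeh only: max(44/15, 20/6) = 3.333 servings → $5.17.
whole-barley bread only: max(44/4, 20/2) = 11 servings → $4.40.
peanut butter only: max(44/8, 20/2) = 10 servings → $4.50.
broccoli + tempeh (both tight): parallel constraints — no distinct corner.
broccoli + whole-barley bread with both tight: 4 servings and 6 servings → $5.80.
broccoli + peanut butter with both targets exact would need a negative amount; discard.
tempeh + whole-barley bread with both tight: 1.333 servings and 6 servings → $4.47.
tempeh + peanut butter: the both-tight solution has a negative serving — not a feasible corner.
whole-barley bread + peanut butter with both tight: 9 servings and 1 serving → $4.05.
So the least-cost plan costs $4.05.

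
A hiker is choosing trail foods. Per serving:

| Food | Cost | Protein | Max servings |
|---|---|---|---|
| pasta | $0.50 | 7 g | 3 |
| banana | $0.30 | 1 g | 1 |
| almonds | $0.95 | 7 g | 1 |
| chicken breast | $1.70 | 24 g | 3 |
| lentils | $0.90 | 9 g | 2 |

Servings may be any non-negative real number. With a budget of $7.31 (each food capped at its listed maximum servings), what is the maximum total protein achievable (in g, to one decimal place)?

Protein per dollar: chicken breast 14.12, pasta 14, lentils 10, almonds 7.368, banana 3.333.
Take 3 servings of chicken breast: spends $5.10, +72.0 g protein (running total 72.0 g).
Take 3 servings of pasta: spends $1.50, +21.0 g protein (running total 93.0 g).
Take 0.7889 servings of lentils: spends $0.71, +7.1 g protein (running total 100.1 g).
Greedy by best ratio exhausts the cost allowance optimally: 100.1 g.

100.1 g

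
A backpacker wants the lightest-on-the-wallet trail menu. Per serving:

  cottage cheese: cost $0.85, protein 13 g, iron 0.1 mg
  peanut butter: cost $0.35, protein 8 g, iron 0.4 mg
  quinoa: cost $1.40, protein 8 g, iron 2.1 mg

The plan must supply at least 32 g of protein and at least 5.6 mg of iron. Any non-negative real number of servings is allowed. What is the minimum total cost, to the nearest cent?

Check every corner: each single food scaled to meet both minima, and each pair solved so both constraints bind.
cottage cheese only: max(32/13, 5.6/0.1) = 56 servings → $47.60.
peanut butter only: max(32/8, 5.6/0.4) = 14 servings → $4.90.
quinoa only: max(32/8, 5.6/2.1) = 4 servings → $5.60.
cottage cheese + peanut butter with both targets exact would need a negative amount; discard.
cottage cheese + quinoa with both tight: 0.8453 servings and 2.626 servings → $4.40.
peanut butter + quinoa with both tight: 1.647 servings and 2.353 servings → $3.87.
Cheapest feasible corner: $3.87.

$3.87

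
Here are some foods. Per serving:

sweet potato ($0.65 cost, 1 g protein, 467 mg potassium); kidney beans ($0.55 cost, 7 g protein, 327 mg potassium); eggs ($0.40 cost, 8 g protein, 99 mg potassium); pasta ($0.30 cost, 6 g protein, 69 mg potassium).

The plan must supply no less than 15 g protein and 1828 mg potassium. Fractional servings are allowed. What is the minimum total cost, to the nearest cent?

$2.71

Check every corner: each single food scaled to meet both minima, and each pair solved so both constraints bind.
sweet potato only: max(15/1, 1828/467) = 15 servings → $9.75.
kidney beans only: max(15/7, 1828/327) = 5.59 servings → $3.07.
eggs only: max(15/8, 1828/99) = 18.46 servings → $7.39.
pasta only: max(15/6, 1828/69) = 26.49 servings → $7.95.
sweet potato + kidney beans with both tight: 2.682 servings and 1.76 servings → $2.71.
sweet potato + eggs with both tight: 3.613 servings and 1.423 servings → $2.92.
sweet potato + pasta with both tight: 3.634 servings and 1.894 servings → $2.93.
kidney beans + eggs with both targets exact would need a negative amount; discard.
kidney beans + pasta with both targets exact would need a negative amount; discard.
eggs + pasta: the both-tight solution has a negative serving — not a feasible corner.
The minimum over all feasible corners is $2.71.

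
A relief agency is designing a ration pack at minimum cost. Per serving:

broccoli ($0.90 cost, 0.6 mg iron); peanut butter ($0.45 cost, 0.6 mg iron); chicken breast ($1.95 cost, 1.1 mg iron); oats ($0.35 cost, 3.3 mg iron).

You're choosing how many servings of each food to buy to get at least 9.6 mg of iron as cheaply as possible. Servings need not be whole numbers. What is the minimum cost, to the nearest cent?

$1.02

Cost per mg of iron: oats $0.1061, peanut butter $0.7500, broccoli $1.5000, chicken breast $1.7727.
With no serving limits, use only oats: 9.6 mg / 3.3 mg = 2.909 servings × $0.35 = $1.02.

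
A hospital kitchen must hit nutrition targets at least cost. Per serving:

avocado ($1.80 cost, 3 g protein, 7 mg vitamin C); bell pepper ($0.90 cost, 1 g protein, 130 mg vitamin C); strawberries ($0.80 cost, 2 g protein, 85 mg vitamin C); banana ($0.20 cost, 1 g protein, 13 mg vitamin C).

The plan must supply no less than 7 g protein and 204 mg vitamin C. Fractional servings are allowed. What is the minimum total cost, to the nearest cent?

$2.08

A basic optimal solution has at most two foods positive. Try each food alone and each pair with both targets met exactly.
avocado only: max(7/3, 204/7) = 29.14 servings → $52.46.
bell pepper only: max(7/1, 204/130) = 7 servings → $6.30.
strawberries only: max(7/2, 204/85) = 3.5 servings → $2.80.
banana only: max(7/1, 204/13) = 15.69 servings → $3.14.
avocado + bell pepper with both tight: 1.843 servings and 1.47 servings → $4.64.
avocado + strawberries with both tight: 0.7759 servings and 2.336 servings → $3.27.
avocado + banana: intersection lies outside the first quadrant.
bell pepper + strawberries with both targets exact would need a negative amount; discard.
bell pepper + banana with both tight: 0.9658 servings and 6.034 servings → $2.08.
strawberries + banana with both tight: 1.915 servings and 3.169 servings → $2.17.
The minimum over all feasible corners is $2.08.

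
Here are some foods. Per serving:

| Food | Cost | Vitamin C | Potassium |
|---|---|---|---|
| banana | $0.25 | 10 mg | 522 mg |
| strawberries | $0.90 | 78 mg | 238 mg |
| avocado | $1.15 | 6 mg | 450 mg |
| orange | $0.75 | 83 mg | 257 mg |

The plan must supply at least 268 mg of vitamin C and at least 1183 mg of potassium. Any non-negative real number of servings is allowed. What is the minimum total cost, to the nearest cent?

Minimising a linear cost over {vitamin C ≥ 268, potassium ≥ 1183, servings ≥ 0} — the optimum is at a vertex, using one or two foods.
banana only: max(268/10, 1183/522) = 26.8 servings → $6.70.
strawberries only: max(268/78, 1183/238) = 4.971 servings → $4.47.
avocado only: max(268/6, 1183/450) = 44.67 servings → $51.37.
orange only: max(268/83, 1183/257) = 4.603 servings → $3.45.
banana + strawberries with both tight: 0.7432 servings and 3.341 servings → $3.19.
banana + avocado: intersection lies outside the first quadrant.
banana + orange with both tight: 0.7192 servings and 3.142 servings → $2.54.
strawberries + avocado with both tight: 3.371 servings and 0.8461 servings → $4.01.
strawberries + orange with both targets exact would need a negative amount; discard.
avocado + orange with both tight: 0.8186 servings and 3.17 servings → $3.32.
The minimum over all feasible corners is $2.54.

$2.54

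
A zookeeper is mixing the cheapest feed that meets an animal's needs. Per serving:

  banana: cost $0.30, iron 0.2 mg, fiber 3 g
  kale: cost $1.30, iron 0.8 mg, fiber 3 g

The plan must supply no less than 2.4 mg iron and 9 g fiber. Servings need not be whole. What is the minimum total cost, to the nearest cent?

$3.60

A basic optimal solution has at most two foods positive. Try each food alone and each pair with both targets met exactly.
banana only: max(2.4/0.2, 9/3) = 12 servings → $3.60.
kale only: max(2.4/0.8, 9/3) = 3 servings → $3.90.
banana + kale with both tight: 0 servings and 3 servings → $3.90.
The minimum over all feasible corners is $3.60.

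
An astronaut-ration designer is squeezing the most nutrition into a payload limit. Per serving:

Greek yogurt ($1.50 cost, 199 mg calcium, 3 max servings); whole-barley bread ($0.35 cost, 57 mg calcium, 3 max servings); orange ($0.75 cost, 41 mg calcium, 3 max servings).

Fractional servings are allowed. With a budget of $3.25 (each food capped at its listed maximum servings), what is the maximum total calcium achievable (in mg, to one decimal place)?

Calcium per dollar: whole-barley bread 162.9, Greek yogurt 132.7, orange 54.67.
Take 3 servings of whole-barley bread: spends $1.05, +171.0 mg calcium (running total 171.0 mg).
Take 1.467 servings of Greek yogurt: spends $2.20, +291.9 mg calcium (running total 462.9 mg).
Greedy by best ratio exhausts the cost allowance optimally: 462.9 mg.

462.9 mg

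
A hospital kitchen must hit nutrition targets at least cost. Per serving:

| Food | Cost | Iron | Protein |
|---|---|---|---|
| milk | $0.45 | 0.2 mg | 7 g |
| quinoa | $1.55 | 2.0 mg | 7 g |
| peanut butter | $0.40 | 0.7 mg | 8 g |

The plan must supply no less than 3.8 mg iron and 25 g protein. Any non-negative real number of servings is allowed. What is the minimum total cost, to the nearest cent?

Compare the cost at each extreme point of the feasible region.
milk only: max(3.8/0.2, 25/7) = 19 servings → $8.55.
quinoa only: max(3.8/2.0, 25/7) = 3.571 servings → $5.54.
peanut butter only: max(3.8/0.7, 25/8) = 5.429 servings → $2.17.
milk + quinoa with both tight: 1.857 servings and 1.714 servings → $3.49.
milk + peanut butter: intersection lies outside the first quadrant.
quinoa + peanut butter with both tight: 1.162 servings and 2.108 servings → $2.64.
The minimum over all feasible corners is $2.17.

$2.17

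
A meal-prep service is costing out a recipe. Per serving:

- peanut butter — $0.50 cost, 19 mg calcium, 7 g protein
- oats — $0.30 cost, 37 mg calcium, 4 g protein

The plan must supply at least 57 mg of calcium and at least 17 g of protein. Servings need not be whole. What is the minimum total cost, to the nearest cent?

$1.22

An LP optimum is at a vertex; with two nutrient constraints at most two foods are used. Check each candidate.
peanut butter only: max(57/19, 17/7) = 3 servings → $1.50.
oats only: max(57/37, 17/4) = 4.25 servings → $1.27.
peanut butter + oats with both tight: 2.191 servings and 0.4153 servings → $1.22.
The minimum over all feasible corners is $1.22.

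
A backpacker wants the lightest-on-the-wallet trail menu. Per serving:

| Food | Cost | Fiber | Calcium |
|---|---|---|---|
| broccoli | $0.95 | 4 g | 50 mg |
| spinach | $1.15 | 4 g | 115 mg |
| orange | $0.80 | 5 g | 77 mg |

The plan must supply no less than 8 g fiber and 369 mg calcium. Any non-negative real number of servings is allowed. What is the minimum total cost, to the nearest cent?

$3.69

Check every corner: each single food scaled to meet both minima, and each pair solved so both constraints bind.
broccoli only: max(8/4, 369/50) = 7.38 servings → $7.01.
spinach only: max(8/4, 369/115) = 3.209 servings → $3.69.
orange only: max(8/5, 369/77) = 4.792 servings → $3.83.
broccoli + spinach with both targets exact would need a negative amount; discard.
broccoli + orange with both targets exact would need a negative amount; discard.
spinach + orange with both targets exact would need a negative amount; discard.
Cheapest feasible corner: $3.69.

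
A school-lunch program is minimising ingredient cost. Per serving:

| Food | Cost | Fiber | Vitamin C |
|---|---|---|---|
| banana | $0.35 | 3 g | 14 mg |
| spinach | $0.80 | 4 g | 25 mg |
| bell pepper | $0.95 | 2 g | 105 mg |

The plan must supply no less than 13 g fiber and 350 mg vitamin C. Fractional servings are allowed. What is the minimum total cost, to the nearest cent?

banana only: max(13/3, 350/14) = 25 servings → $8.75.
spinach only: max(13/4, 350/25) = 14 servings → $11.20.
bell pepper only: max(13/2, 350/105) = 6.5 servings → $6.17.
banana + spinach with both targets exact would need a negative amount; discard.
banana + bell pepper with both tight: 2.317 servings and 3.024 servings → $3.68.
spinach + bell pepper with both tight: 1.797 servings and 2.905 servings → $4.20.
So the least-cost plan costs $3.68.

$3.68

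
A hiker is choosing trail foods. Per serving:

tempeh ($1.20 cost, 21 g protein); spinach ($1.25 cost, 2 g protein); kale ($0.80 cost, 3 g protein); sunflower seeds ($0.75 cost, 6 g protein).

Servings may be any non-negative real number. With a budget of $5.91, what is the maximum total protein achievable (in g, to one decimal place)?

Protein per dollar: tempeh 17.5, sunflower seeds 8, kale 3.75, spinach 1.6.
With no serving limits, spend the whole cost allowance on tempeh: $5.91 / $1.20 × 21 g = 103.4 g.

103.4 g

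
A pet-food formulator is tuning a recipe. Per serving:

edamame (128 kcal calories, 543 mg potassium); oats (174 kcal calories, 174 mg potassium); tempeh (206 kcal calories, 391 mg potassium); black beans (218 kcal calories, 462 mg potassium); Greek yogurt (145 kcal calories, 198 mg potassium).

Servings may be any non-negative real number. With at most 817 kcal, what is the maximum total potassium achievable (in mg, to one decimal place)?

3465.9 mg

Potassium per kcal: edamame 4.242, black beans 2.119, tempeh 1.898, Greek yogurt 1.366, oats 1.
With no serving limits, spend the whole calories allowance on edamame: 817 kcal / 128 kcal × 543 mg = 3465.9 mg.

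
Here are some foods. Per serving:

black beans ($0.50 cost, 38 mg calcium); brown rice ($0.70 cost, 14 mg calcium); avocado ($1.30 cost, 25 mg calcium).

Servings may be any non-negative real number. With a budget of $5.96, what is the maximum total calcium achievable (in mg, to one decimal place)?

Calcium per dollar: black beans 76, brown rice 20, avocado 19.23.
With no serving limits, spend the whole cost allowance on black beans: $5.96 / $0.50 × 38 mg = 453.0 mg.

453.0 mg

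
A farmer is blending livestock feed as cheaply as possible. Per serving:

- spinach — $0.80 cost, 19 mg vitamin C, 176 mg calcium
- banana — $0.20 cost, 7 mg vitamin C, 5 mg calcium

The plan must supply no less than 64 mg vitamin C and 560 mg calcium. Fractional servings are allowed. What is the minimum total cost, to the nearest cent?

$2.64

spinach only: max(64/19, 560/176) = 3.368 servings → $2.69.
banana only: max(64/7, 560/5) = 112 servings → $22.40.
spinach + banana with both tight: 3.166 servings and 0.5488 servings → $2.64.
Cheapest feasible corner: $2.64.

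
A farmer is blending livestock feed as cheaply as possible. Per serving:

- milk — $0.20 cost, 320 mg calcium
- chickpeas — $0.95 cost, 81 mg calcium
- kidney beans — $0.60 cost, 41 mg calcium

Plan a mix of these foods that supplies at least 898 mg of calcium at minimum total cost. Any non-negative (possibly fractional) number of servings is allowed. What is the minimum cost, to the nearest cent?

Cost per mg of calcium: milk $0.0006, chickpeas $0.0117, kidney beans $0.0146.
With no serving limits, use only milk: 898 mg / 320 mg = 2.806 servings × $0.20 = $0.56.

$0.56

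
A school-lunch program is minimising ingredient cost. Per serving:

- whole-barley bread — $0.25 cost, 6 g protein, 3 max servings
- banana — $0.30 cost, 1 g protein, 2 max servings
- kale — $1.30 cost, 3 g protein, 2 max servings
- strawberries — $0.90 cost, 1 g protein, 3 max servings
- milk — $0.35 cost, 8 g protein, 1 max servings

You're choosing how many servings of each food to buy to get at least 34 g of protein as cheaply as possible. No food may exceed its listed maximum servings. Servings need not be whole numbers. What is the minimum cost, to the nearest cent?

$4.30

Cost per g of protein: whole-barley bread $0.0417, milk $0.0437, banana $0.3000, kale $0.4333, strawberries $0.9000.
Take 3 servings of whole-barley bread: +18.0 g protein for $0.75 (total $0.75, still need 16.0 g).
Take 1 serving of milk: +8.0 g protein for $0.35 (total $1.10, still need 8.0 g).
Take 2 servings of banana: +2.0 g protein for $0.60 (total $1.70, still need 6.0 g).
Take 2 servings of kale: +6.0 g protein for $2.60 (total $4.30, still need 0.0 g).
Greedy by cheapest-per-g is optimal for a single linear constraint, so the minimum cost is $4.30.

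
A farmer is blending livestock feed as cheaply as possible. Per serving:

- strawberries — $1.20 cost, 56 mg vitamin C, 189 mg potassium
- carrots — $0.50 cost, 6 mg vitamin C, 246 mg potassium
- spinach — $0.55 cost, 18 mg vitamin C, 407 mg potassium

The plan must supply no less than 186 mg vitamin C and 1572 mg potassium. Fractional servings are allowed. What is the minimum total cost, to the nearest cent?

With two linear requirements the optimum uses one or two foods; enumerate the corners.
strawberries only: max(186/56, 1572/189) = 8.317 servings → $9.98.
carrots only: max(186/6, 1572/246) = 31 servings → $15.50.
spinach only: max(186/18, 1572/407) = 10.33 servings → $5.68.
strawberries + carrots with both tight: 2.873 servings and 4.183 servings → $5.54.
strawberries + spinach with both tight: 2.445 servings and 2.727 servings → $4.43.
carrots + spinach: intersection lies outside the first quadrant.
The minimum over all feasible corners is $4.43.

$4.43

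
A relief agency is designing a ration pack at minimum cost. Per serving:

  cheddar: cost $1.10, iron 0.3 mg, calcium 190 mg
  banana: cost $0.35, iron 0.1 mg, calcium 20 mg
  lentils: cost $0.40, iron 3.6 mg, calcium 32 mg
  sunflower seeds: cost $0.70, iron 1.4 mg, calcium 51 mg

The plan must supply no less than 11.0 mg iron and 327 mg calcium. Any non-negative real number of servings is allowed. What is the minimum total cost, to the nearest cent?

An LP optimum is at a vertex; with two nutrient constraints at most two foods are used. Check each candidate.
cheddar only: max(11.0/0.3, 327/190) = 36.67 servings → $40.33.
banana only: max(11.0/0.1, 327/20) = 110 servings → $38.50.
lentils only: max(11.0/3.6, 327/32) = 10.22 servings → $4.09.
sunflower seeds only: max(11.0/1.4, 327/51) = 7.857 servings → $5.50.
cheddar + banana: the both-tight solution has a negative serving — not a feasible corner.
cheddar + lentils with both tight: 1.224 servings and 2.954 servings → $2.53.
cheddar + sunflower seeds: intersection lies outside the first quadrant.
banana + lentils with both tight: 11.99 servings and 2.722 servings → $5.29.
banana + sunflower seeds: the both-tight solution has a negative serving — not a feasible corner.
lentils + sunflower seeds with both tight: 0.7435 servings and 5.945 servings → $4.46.
The minimum over all feasible corners is $2.53.

$2.53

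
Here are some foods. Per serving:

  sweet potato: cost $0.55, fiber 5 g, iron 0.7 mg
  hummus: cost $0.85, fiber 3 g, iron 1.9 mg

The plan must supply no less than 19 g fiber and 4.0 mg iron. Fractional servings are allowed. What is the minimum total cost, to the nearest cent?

$2.56

A basic optimal solution has at most two foods positive. Try each food alone and each pair with both targets met exactly.
sweet potato only: max(19/5, 4.0/0.7) = 5.714 servings → $3.14.
hummus only: max(19/3, 4.0/1.9) = 6.333 servings → $5.38.
sweet potato + hummus with both tight: 3.257 servings and 0.9054 servings → $2.56.
So the least-cost plan costs $2.56.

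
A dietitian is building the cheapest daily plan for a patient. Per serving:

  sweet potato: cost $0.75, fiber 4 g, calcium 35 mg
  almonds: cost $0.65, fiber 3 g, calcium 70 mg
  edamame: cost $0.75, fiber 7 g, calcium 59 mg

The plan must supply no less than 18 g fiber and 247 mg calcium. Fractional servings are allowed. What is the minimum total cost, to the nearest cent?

The cheapest plan sits at a corner of the feasible region — with two constraints it uses at most two foods.
sweet potato only: max(18/4, 247/35) = 7.057 servings → $5.29.
almonds only: max(18/3, 247/70) = 6 servings → $3.90.
edamame only: max(18/7, 247/59) = 4.186 servings → $3.14.
sweet potato + almonds with both tight: 2.966 servings and 2.046 servings → $3.55.
sweet potato + edamame: intersection lies outside the first quadrant.
almonds + edamame with both tight: 2.131 servings and 1.658 servings → $2.63.
The minimum over all feasible corners is $2.63.

$2.63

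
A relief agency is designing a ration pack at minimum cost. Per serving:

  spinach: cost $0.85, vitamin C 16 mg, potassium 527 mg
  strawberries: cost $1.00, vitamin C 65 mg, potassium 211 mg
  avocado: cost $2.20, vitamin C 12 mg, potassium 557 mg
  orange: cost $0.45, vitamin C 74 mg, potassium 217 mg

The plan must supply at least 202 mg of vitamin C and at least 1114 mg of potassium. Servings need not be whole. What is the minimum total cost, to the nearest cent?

$2.05

At the optimum either one food covers both requirements or two foods hit both targets exactly; no other combination can be cheaper.
spinach only: max(202/16, 1114/527) = 12.62 servings → $10.73.
strawberries only: max(202/65, 1114/211) = 5.28 servings → $5.28.
avocado only: max(202/12, 1114/557) = 16.83 servings → $37.03.
orange only: max(202/74, 1114/217) = 5.134 servings → $2.31.
spinach + strawberries with both tight: 0.9647 servings and 2.87 servings → $3.69.
spinach + avocado: intersection lies outside the first quadrant.
spinach + orange with both tight: 1.087 servings and 2.495 servings → $2.05.
strawberries + avocado with both tight: 2.944 servings and 0.8846 servings → $4.89.
strawberries + orange: intersection lies outside the first quadrant.
avocado + orange with both tight: 0.9997 servings and 2.568 servings → $3.35.
Cheapest feasible corner: $2.05.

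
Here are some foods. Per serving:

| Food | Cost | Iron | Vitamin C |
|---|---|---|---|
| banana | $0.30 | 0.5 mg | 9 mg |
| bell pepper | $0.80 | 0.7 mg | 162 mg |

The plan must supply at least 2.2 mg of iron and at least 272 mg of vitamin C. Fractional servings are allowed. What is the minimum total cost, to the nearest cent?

The cheapest plan sits at a corner of the feasible region — with two constraints it uses at most two foods.
banana only: max(2.2/0.5, 272/9) = 30.22 servings → $9.07.
bell pepper only: max(2.2/0.7, 272/162) = 3.143 servings → $2.51.
banana + bell pepper with both tight: 2.222 servings and 1.556 servings → $1.91.
The minimum over all feasible corners is $1.91.

$1.91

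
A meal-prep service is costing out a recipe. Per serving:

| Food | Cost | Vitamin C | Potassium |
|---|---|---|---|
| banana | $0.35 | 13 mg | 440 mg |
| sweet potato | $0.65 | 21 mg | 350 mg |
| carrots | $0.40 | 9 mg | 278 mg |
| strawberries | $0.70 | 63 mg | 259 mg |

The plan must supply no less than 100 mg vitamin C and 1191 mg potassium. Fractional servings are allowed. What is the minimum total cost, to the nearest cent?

banana only: max(100/13, 1191/440) = 7.692 servings → $2.69.
sweet potato only: max(100/21, 1191/350) = 4.762 servings → $3.10.
carrots only: max(100/9, 1191/278) = 11.11 servings → $4.44.
strawberries only: max(100/63, 1191/259) = 4.598 servings → $3.22.
banana + sweet potato: the both-tight solution has a negative serving — not a feasible corner.
banana + carrots with both targets exact would need a negative amount; discard.
banana + strawberries with both tight: 2.018 servings and 1.171 servings → $1.53.
sweet potato + carrots: intersection lies outside the first quadrant.
sweet potato + strawberries with both tight: 2.958 servings and 0.6013 servings → $2.34.
carrots + strawberries with both tight: 3.236 servings and 1.125 servings → $2.08.
So the least-cost plan costs $1.53.

$1.53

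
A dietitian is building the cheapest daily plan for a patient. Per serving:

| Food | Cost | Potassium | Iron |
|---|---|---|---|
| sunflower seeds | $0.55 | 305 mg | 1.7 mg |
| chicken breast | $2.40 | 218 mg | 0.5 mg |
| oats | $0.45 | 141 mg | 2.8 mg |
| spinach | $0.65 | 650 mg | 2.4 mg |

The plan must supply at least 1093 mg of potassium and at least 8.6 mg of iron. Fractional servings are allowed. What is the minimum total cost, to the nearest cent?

$1.71

For a min-cost LP with two ≥-constraints, a basic feasible solution has at most two positive variables.
sunflower seeds only: max(1093/305, 8.6/1.7) = 5.059 servings → $2.78.
chicken breast only: max(1093/218, 8.6/0.5) = 17.2 servings → $41.28.
oats only: max(1093/141, 8.6/2.8) = 7.752 servings → $3.49.
spinach only: max(1093/650, 8.6/2.4) = 3.583 servings → $2.33.
sunflower seeds + chicken breast: the both-tight solution has a negative serving — not a feasible corner.
sunflower seeds + oats with both tight: 3.008 servings and 1.245 servings → $2.21.
sunflower seeds + spinach: intersection lies outside the first quadrant.
chicken breast + oats with both tight: 3.422 servings and 2.46 servings → $9.32.
chicken breast + spinach: the both-tight solution has a negative serving — not a feasible corner.
oats + spinach with both tight: 2.002 servings and 1.247 servings → $1.71.
The minimum over all feasible corners is $1.71.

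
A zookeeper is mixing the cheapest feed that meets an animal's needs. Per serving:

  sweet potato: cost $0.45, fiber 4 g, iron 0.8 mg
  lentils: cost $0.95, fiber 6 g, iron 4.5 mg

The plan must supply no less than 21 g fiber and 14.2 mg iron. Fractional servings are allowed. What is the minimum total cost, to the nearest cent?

$3.20

Two binding constraints pin down two serving amounts, so the optimal mix uses at most two foods. The candidates are each food alone (scaled to the tighter of fiber/iron) and each pair with both constraints tight.
sweet potato only: max(21/4, 14.2/0.8) = 17.75 servings → $7.99.
lentils only: max(21/6, 14.2/4.5) = 3.5 servings → $3.33.
sweet potato + lentils with both tight: 0.7045 servings and 3.03 servings → $3.20.
Cheapest feasible corner: $3.20.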